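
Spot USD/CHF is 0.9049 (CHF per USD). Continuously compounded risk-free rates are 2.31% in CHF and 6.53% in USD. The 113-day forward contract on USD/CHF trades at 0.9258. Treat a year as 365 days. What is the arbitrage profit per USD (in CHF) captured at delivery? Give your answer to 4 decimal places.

Fair forward: F* = S·e^(carry·T), with carry = (r_CHF − r_USD) = 0.0231 − 0.0653 = -0.0422
F* = 0.9049 · e^(-0.0422 × 113/365) = 0.9049 · e^-0.013065 = 0.9049 × 0.987020 = 0.8932
Market 0.9258 > fair 0.8932: forward overpriced → cash-and-carry (buy spot, short the forward).
At maturity, profit = |F_mkt − F*| = |0.9258 − 0.8932| = 0.0326 per USD (in CHF)

0.0326 per USD (in CHF)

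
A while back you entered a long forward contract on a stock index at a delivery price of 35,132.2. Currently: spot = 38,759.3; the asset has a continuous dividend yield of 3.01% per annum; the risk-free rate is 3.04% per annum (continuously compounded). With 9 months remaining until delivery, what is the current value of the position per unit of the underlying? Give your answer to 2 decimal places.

Current fair forward for the remaining 9 months: F = S·e^((r − q)·T), (r − q) = 0.0304 − 0.0301 = 0.0003
F = 38759.3 · e^(0.0003 × 9/12) = 38759.3 × 1.00022503 = 38768.0220
Value of long forward = (F − K)·e^(−rT) = (38768.0220 − 35132.2) · e^(−0.0304·9/12)
= 3635.8220 × 0.97745796 = 3553.86

3553.86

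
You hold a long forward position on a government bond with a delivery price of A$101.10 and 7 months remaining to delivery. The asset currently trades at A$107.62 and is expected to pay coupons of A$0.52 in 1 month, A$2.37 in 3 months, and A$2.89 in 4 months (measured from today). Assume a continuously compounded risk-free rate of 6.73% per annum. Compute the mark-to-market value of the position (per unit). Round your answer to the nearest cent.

PV(remaining coupons) I = 0.52·e^(−0.0673·1/12) + 2.37·e^(−0.0673·3/12) + 2.89·e^(−0.0673·4/12) = 5.6734
Current forward F = (S − I)·e^(rT) = (107.62 − 5.6734)·e^(0.0673·7/12) = 101.9466 × 1.040039 = 106.0284
Value (long) = (F − K)·e^(−rT) = (106.0284 − 101.10) × 0.961502 = 4.7387
Value = A$4.74

A$4.74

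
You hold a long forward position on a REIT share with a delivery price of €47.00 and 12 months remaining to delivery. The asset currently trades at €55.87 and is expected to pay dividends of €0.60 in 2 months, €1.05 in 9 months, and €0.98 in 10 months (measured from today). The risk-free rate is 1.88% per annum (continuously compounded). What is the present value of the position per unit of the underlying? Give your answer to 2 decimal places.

PV(remaining dividends) I = 0.60·e^(−0.0188·2/12) + 1.05·e^(−0.0188·9/12) + 0.98·e^(−0.0188·10/12) = 2.5982
Current forward F = (S − I)·e^(rT) = (55.87 − 2.5982)·e^(0.0188·12/12) = 53.2718 × 1.018978 = 54.2828
Value (long) = (F − K)·e^(−rT) = (54.2828 − 47.00) × 0.981376 = 7.1472
Value = €7.15

€7.15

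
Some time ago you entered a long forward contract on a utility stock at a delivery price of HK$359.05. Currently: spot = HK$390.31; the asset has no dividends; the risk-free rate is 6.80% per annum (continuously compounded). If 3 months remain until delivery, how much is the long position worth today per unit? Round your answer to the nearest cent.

Current fair forward for the remaining 3 months: F = S·e^(r·T), r = 0.0680
F = 390.31 · e^(0.0680 × 3/12) = 390.31 × 1.017145 = 397.0019
Value of long forward = (F − K)·e^(−rT) = (397.0019 − 359.05) · e^(−0.0680·3/12)
= 37.9519 × 0.983144 = 37.31

HK$37.31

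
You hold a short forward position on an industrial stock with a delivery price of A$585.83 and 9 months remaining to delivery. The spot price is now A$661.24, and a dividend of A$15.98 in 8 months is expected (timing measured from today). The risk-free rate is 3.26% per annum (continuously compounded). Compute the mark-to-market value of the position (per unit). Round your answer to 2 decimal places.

-A$73.92

PV(remaining dividends) I = 15.98·e^(−0.0326·8/12) = 15.6364
Current forward F = (S − I)·e^(rT) = (661.24 − 15.6364)·e^(0.0326·9/12) = 645.6036 × 1.024751 = 661.5829
Value (long) = (F − K)·e^(−rT) = (661.5829 − 585.83) × 0.975846 = 73.9232
Short position value = −(long value) = -A$73.92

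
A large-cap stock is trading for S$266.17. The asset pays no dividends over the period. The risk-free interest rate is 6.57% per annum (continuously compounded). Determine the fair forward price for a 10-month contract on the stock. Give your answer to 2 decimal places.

F = S·e^(rT) = 266.17 · e^(0.0657 × 10/12)
= 266.17 · e^0.054750 = 266.17 × 1.056277
F = S$281.15

S$281.15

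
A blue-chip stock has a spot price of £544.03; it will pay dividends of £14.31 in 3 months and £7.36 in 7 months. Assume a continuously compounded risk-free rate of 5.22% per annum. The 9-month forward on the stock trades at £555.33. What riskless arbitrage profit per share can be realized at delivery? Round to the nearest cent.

£11.69 per share

PV(dividends) I = 14.31·e^(−0.0522·3/12) + 7.36·e^(−0.0522·7/12) = 21.2637
Fair forward F* = (S − I)·e^(rT) = (544.03 − 21.2637)·e^0.039150 = 522.7663 × 1.039926 = 543.6383
Market £555.33 > fair 543.6383: forward overpriced → cash-and-carry (borrow at r, buy the stock and collect the dividends, short the forward).
Profit at T = |F_mkt − F*| = |555.33 − 543.6383| = £11.69 per share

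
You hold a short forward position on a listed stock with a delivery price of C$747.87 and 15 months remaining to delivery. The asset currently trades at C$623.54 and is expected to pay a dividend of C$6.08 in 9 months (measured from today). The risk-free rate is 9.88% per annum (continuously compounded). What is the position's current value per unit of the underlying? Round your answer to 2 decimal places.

PV(remaining dividends) I = 6.08·e^(−0.0988·9/12) = 5.6458
Current forward F = (S − I)·e^(rT) = (623.54 − 5.6458)·e^(0.0988·15/12) = 617.8942 × 1.131450 = 699.1164
Value (long) = (F − K)·e^(−rT) = (699.1164 − 747.87) × 0.883822 = -43.0895
Short position value = −(long value) = C$43.09

C$43.09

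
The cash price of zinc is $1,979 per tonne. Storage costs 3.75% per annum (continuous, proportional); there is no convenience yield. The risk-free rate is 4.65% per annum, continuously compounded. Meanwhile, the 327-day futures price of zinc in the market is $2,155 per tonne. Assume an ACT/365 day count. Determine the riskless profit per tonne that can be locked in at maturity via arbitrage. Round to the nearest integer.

Fair futures: F* = S·e^(carry·T), with carry = (r + u) = 0.0465 + 0.0375 = 0.0840
F* = 1979 · e^(0.0840 × 327/365) = 1979 · e^0.075255 = 1979 × 1.078159 = $2133.6767
Market $2155 > fair $2133.6767: forward overpriced → cash-and-carry (buy spot, short the forward).
At maturity, profit = |F_mkt − F*| = |2155 − 2133.6767| = $21 per tonne

$21 per tonne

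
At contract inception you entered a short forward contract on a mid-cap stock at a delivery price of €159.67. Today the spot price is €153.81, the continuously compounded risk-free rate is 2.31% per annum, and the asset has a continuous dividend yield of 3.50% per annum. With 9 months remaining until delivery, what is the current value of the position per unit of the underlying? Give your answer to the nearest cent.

€7.10

Current fair forward for the remaining 9 months: F = S·e^((r − q)·T), (r − q) = 0.0231 − 0.0350 = -0.0119
F = 153.81 · e^(-0.0119 × 9/12) = 153.81 × 0.991115 = 152.4434
Value of long forward = (F − K)·e^(−rT) = (152.4434 − 159.67) · e^(−0.0231·9/12)
= -7.2266 × 0.982824 = -7.10
Short position value = −(long value) = €7.10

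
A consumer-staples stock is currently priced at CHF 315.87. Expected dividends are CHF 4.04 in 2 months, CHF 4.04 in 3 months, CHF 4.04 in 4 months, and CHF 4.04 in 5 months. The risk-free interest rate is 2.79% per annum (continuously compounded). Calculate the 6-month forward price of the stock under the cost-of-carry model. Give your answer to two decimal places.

PV(dividends) I = 4.04·e^(−0.0279·2/12) + 4.04·e^(−0.0279·3/12) + 4.04·e^(−0.0279·4/12) + 4.04·e^(−0.0279·5/12)
I = 4.0213 + 4.0119 + 4.0026 + 3.9933 = 16.0291
F = (S − I)·e^(rT) = (315.87 − 16.0291) · e^(0.0279·6/12)
= 299.8409 · e^0.013950 = 299.8409 × 1.014048 = CHF 304.05

CHF 304.05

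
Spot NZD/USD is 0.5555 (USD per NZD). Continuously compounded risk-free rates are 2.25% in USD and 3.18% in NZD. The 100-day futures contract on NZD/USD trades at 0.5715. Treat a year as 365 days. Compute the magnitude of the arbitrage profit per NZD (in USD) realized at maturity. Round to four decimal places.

Fair futures: F* = S·e^(carry·T), with carry = (r_USD − r_NZD) = 0.0225 − 0.0318 = -0.0093
F* = 0.5555 · e^(-0.0093 × 100/365) = 0.5555 · e^-0.002548 = 0.5555 × 0.997455 = 0.5541
Market 0.5715 > fair 0.5541: forward overpriced → cash-and-carry (buy spot, short the forward).
At maturity, profit = |F_mkt − F*| = |0.5715 − 0.5541| = 0.0174 per NZD (in USD)

0.0174 per NZD (in USD)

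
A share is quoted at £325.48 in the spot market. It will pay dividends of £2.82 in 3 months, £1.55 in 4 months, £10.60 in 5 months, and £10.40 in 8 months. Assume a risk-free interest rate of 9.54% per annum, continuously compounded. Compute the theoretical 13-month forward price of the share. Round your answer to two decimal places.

PV(dividends) I = 2.82·e^(−0.0954·3/12) + 1.55·e^(−0.0954·4/12) + 10.60·e^(−0.0954·5/12) + 10.40·e^(−0.0954·8/12)
I = 2.7535 + 1.5015 + 10.1869 + 9.7592 = 24.2011
F = (S − I)·e^(rT) = (325.48 − 24.2011) · e^(0.0954·13/12)
= 301.2789 · e^0.103350 = 301.2789 × 1.108879 = £334.08

£334.08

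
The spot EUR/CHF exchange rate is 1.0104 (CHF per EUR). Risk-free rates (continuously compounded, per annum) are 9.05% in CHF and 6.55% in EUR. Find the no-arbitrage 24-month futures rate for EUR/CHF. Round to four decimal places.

1.0622

F = S·e^((r_CHF − r_EUR)T) = 1.0104 · e^((0.0905 − 0.0655) × 24/12)
= 1.0104 · e^0.050000 = 1.0104 × 1.051271
F = 1.0622 CHF per EUR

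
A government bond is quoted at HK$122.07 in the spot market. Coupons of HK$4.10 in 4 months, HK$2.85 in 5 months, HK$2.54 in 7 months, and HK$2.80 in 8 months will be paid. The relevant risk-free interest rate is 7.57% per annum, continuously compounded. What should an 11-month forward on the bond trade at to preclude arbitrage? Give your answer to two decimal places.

PV(coupons) I = 4.10·e^(−0.0757·4/12) + 2.85·e^(−0.0757·5/12) + 2.54·e^(−0.0757·7/12) + 2.80·e^(−0.0757·8/12)
I = 3.9978 + 2.7615 + 2.4303 + 2.6622 = 11.8518
F = (S − I)·e^(rT) = (122.07 − 11.8518) · e^(0.0757·11/12)
= 110.2182 · e^0.069392 = 110.2182 × 1.071856 = HK$118.14

HK$118.14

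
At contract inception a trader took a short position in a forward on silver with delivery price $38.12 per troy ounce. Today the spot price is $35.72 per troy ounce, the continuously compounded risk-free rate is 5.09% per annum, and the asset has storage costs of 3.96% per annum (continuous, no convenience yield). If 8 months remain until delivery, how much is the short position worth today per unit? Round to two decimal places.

$0.17 per troy ounce

Current fair forward for the remaining 8 months: F = S·e^((r + u)·T), (r + u) = 0.0509 + 0.0396 = 0.0905
F = 35.72 · e^(0.0905 × 8/12) = 35.72 × 1.062191 = 37.9415
Value of long forward = (F − K)·e^(−rT) = (37.9415 − 38.12) · e^(−0.0509·8/12)
= -0.1785 × 0.966636 = -0.17
Short position value = −(long value) = $0.17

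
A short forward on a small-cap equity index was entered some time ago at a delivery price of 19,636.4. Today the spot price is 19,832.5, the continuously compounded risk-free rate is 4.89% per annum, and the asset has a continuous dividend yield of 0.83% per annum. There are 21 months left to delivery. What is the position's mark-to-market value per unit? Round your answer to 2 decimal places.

-1520.61

Current fair forward for the remaining 21 months: F = S·e^((r − q)·T), (r − q) = 0.0489 − 0.0083 = 0.0406
F = 19832.5 · e^(0.0406 × 21/12) = 19832.5 × 1.07363491 = 21292.8644
Value of long forward = (F − K)·e^(−rT) = (21292.8644 − 19636.4) · e^(−0.0489·21/12)
= 1656.4644 × 0.91798429 = 1520.61
Short position value = −(long value) = -1520.61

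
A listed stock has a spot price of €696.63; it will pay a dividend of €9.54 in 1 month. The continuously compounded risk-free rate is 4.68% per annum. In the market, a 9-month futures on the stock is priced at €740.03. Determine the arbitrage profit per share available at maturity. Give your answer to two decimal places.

€28.36 per share

PV(dividends) I = 9.54·e^(−0.0468·1/12) = 9.5029
Fair futures F* = (S − I)·e^(rT) = (696.63 − 9.5029)·e^0.035100 = 687.1271 × 1.035723 = 711.6733
Market €740.03 > fair 711.6733: forward overpriced → cash-and-carry (borrow at r, buy the stock and collect the dividends, short the forward).
Profit at T = |F_mkt − F*| = |740.03 − 711.6733| = €28.36 per share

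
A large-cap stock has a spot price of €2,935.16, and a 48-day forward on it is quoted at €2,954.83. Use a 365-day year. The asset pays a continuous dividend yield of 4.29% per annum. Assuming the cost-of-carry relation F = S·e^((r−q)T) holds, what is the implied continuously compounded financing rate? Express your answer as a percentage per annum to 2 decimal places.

From F = S·e^((r−q)T): (r − q) = ln(F/S)/T
ln(2954.83/2935.16) = ln(1.006702) = 0.006680
(r − q) = 0.006680 / (48/365) = 0.050796
r = ln(F/S)/T + q = 0.050796 + 0.0429 = 0.093696
r = 9.37%

9.37%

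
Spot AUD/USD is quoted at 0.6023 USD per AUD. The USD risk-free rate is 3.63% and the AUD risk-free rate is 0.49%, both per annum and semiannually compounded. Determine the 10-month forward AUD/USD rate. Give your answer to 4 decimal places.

By covered interest parity, F = S · (1+r_USD/2)^(2T) / (1+r_AUD/2)^(2T)
= 0.6023 × 1.030433 / 1.004087 = 0.6023 × 1.026239
F = 0.6181 USD per AUD

0.6181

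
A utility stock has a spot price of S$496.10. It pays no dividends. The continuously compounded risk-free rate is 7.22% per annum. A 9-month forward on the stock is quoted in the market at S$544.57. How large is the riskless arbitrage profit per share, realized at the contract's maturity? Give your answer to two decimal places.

Fair forward: F* = S·e^(carry·T), with carry = r = 0.0722
F* = 496.10 · e^(0.0722 × 9/12) = 496.10 · e^0.054150 = 496.10 × 1.055643 = S$523.7045
Market S$544.57 > fair S$523.7045: forward overpriced → cash-and-carry (buy spot, short the forward).
At maturity, profit = |F_mkt − F*| = |544.57 − 523.7045| = S$20.87 per share

S$20.87 per share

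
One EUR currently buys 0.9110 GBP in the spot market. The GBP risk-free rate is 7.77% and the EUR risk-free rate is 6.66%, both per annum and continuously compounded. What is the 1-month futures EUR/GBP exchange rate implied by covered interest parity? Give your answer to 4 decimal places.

F = S·e^((r_GBP − r_EUR)T) = 0.9110 · e^((0.0777 − 0.0666) × 1/12)
= 0.9110 · e^0.000925 = 0.9110 × 1.000925
F = 0.9118 GBP per EUR

0.9118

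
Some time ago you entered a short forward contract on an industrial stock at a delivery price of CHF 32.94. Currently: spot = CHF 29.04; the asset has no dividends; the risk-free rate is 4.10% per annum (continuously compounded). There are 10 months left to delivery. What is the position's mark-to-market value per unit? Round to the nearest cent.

Current fair forward for the remaining 10 months: F = S·e^(r·T), r = 0.0410
F = 29.04 · e^(0.0410 × 10/12) = 29.04 × 1.034757 = 30.0493
Value of long forward = (F − K)·e^(−rT) = (30.0493 − 32.94) · e^(−0.0410·10/12)
= -2.8907 × 0.966410 = -2.79
Short position value = −(long value) = CHF 2.79

CHF 2.79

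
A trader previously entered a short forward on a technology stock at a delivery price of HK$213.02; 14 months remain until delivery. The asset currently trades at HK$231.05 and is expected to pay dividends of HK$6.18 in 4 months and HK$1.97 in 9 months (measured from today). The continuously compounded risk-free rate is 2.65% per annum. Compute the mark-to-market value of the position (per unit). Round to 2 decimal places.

-HK$16.46

PV(remaining dividends) I = 6.18·e^(−0.0265·4/12) + 1.97·e^(−0.0265·9/12) = 8.0569
Current forward F = (S − I)·e^(rT) = (231.05 − 8.0569)·e^(0.0265·14/12) = 222.9931 × 1.031400 = 229.9951
Value (long) = (F − K)·e^(−rT) = (229.9951 − 213.02) × 0.969556 = 16.4583
Short position value = −(long value) = -HK$16.46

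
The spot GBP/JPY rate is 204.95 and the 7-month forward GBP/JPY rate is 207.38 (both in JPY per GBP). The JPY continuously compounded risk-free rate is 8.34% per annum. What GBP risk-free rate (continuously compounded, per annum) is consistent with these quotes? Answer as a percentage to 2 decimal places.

6.32%

F = S·e^((r_JPY − r_GBP)T) ⇒ r_GBP = r_JPY − ln(F/S)/T
ln(207.38/204.95) = 0.011787; /(7/12) = 0.020206
r_GBP = 0.0834 − 0.020206 = 0.063194
r_GBP = 6.32%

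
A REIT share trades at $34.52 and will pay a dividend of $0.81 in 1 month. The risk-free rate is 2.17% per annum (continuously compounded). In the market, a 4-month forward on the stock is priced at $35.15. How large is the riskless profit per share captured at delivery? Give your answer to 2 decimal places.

$1.19 per share

PV(dividends) I = 0.81·e^(−0.0217·1/12) = 0.8085
Fair forward F* = (S − I)·e^(rT) = (34.52 − 0.8085)·e^0.007233 = 33.7115 × 1.007259 = 33.9562
Market $35.15 > fair 33.9562: forward overpriced → cash-and-carry (borrow at r, buy the stock and collect the dividends, short the forward).
Profit at T = |F_mkt − F*| = |35.15 − 33.9562| = $1.19 per share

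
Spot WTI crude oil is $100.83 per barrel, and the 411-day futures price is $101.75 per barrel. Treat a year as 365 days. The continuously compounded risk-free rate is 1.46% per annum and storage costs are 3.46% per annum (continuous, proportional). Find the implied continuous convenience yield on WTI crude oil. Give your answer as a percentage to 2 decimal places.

4.11%

F = S·e^((r+u−y)T) ⇒ (r+u−y) = ln(F/S)/T
ln(101.75/100.83) = 0.009083; /T ⇒ 0.008066
y = r + u − ln(F/S)/T = 0.0146 + 0.0346 − 0.008066 = 0.041134
y = 4.11%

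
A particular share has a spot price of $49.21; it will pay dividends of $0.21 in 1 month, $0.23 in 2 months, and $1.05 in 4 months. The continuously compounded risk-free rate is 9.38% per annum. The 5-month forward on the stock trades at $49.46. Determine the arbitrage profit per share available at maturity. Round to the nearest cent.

$0.20 per share

PV(dividends) I = 0.21·e^(−0.0938·1/12) + 0.23·e^(−0.0938·2/12) + 1.05·e^(−0.0938·4/12) = 1.4525
Fair forward F* = (S − I)·e^(rT) = (49.21 − 1.4525)·e^0.039083 = 47.7575 × 1.039857 = 49.6610
Market $49.46 < fair 49.6610: forward underpriced → reverse cash-and-carry (short the stock, invest proceeds at r, pay the dividends, go long the forward).
Profit at T = |F_mkt − F*| = |49.46 − 49.6610| = $0.20 per share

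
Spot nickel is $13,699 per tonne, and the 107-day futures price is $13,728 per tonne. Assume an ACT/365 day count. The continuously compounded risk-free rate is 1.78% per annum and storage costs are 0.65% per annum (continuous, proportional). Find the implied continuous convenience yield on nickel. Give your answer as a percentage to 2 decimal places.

F = S·e^((r+u−y)T) ⇒ (r+u−y) = ln(F/S)/T
ln(13728/13699) = 0.002115; /T ⇒ 0.007215
y = r + u − ln(F/S)/T = 0.0178 + 0.0065 − 0.007215 = 0.017085
y = 1.71%

1.71%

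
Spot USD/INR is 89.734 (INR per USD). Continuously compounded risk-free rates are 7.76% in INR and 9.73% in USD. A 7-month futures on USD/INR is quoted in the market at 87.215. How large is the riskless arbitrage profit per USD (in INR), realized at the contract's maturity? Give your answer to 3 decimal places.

1.494 per USD (in INR)

Fair futures: F* = S·e^(carry·T), with carry = (r_INR − r_USD) = 0.0776 − 0.0973 = -0.0197
F* = 89.734 · e^(-0.0197 × 7/12) = 89.734 · e^-0.011492 = 89.734 × 0.988574 = 88.7087
Market 87.215 < fair 88.7087: forward underpriced → reverse cash-and-carry (short spot, go long the forward).
At maturity, profit = |F_mkt − F*| = |87.215 − 88.7087| = 1.494 per USD (in INR)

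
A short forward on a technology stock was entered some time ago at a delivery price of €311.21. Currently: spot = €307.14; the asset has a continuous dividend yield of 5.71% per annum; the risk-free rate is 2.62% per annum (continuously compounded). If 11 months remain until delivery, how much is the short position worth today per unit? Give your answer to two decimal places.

€12.35

Current fair forward for the remaining 11 months: F = S·e^((r − q)·T), (r − q) = 0.0262 − 0.0571 = -0.0309
F = 307.14 · e^(-0.0309 × 11/12) = 307.14 × 0.972072 = 298.5622
Value of long forward = (F − K)·e^(−rT) = (298.5622 − 311.21) · e^(−0.0262·11/12)
= -12.6478 × 0.976269 = -12.35
Short position value = −(long value) = €12.35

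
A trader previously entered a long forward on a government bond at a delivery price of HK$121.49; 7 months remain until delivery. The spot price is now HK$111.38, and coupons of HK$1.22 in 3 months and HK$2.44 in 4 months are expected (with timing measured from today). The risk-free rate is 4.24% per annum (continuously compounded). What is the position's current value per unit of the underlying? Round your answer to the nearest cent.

PV(remaining coupons) I = 1.22·e^(−0.0424·3/12) + 2.44·e^(−0.0424·4/12) = 3.6129
Current forward F = (S − I)·e^(rT) = (111.38 − 3.6129)·e^(0.0424·7/12) = 107.7671 × 1.025042 = 110.4658
Value (long) = (F − K)·e^(−rT) = (110.4658 − 121.49) × 0.975570 = -10.7549
Value = -HK$10.75

-HK$10.75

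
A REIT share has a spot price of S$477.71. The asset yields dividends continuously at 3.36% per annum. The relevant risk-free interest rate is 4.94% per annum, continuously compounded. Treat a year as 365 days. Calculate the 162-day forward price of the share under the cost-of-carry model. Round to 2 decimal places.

F = S·e^((r − q)T) = 477.71 · e^((0.0494 − 0.0336) × 162/365)
= 477.71 · e^0.007013 = 477.71 × 1.007038
F = S$481.07

S$481.07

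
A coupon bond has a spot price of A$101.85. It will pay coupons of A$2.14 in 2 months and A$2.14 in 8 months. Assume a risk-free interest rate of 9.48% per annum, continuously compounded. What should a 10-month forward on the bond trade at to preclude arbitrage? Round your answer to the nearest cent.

A$105.77

PV(coupons) I = 2.14·e^(−0.0948·2/12) + 2.14·e^(−0.0948·8/12)
I = 2.1065 + 2.0089 = 4.1154
F = (S − I)·e^(rT) = (101.85 − 4.1154) · e^(0.0948·10/12)
= 97.7346 · e^0.079000 = 97.7346 × 1.082204 = A$105.77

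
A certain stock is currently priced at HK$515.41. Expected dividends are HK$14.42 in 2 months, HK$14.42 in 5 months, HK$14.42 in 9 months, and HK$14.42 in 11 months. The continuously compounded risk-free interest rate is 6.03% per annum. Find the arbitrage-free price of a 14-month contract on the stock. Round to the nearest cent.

PV(dividends) I = 14.42·e^(−0.0603·2/12) + 14.42·e^(−0.0603·5/12) + 14.42·e^(−0.0603·9/12) + 14.42·e^(−0.0603·11/12)
I = 14.2758 + 14.0622 + 13.7824 + 13.6446 = 55.7650
F = (S − I)·e^(rT) = (515.41 − 55.7650) · e^(0.0603·14/12)
= 459.6450 · e^0.070350 = 459.6450 × 1.072884 = HK$493.15

HK$493.15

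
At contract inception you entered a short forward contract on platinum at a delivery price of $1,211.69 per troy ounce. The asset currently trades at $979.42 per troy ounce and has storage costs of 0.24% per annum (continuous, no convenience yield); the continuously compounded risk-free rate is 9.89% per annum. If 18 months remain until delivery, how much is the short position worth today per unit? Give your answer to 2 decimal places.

$61.68 per troy ounce

Current fair forward for the remaining 18 months: F = S·e^((r + u)·T), (r + u) = 0.0989 + 0.0024 = 0.1013
F = 979.42 · e^(0.1013 × 18/12) = 979.42 × 1.164102 = 1140.1448
Value of long forward = (F − K)·e^(−rT) = (1140.1448 − 1211.69) · e^(−0.0989·18/12)
= -71.5452 × 0.862129 = -61.68
Short position value = −(long value) = $61.68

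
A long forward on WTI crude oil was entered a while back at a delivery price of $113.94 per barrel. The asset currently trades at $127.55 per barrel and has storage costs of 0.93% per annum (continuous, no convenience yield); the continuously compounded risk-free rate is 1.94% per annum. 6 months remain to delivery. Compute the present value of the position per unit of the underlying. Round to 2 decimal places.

Current fair forward for the remaining 6 months: F = S·e^((r + u)·T), (r + u) = 0.0194 + 0.0093 = 0.0287
F = 127.55 · e^(0.0287 × 6/12) = 127.55 × 1.014453 = 129.3935
Value of long forward = (F − K)·e^(−rT) = (129.3935 − 113.94) · e^(−0.0194·6/12)
= 15.4535 × 0.990347 = 15.30

$15.30 per barrel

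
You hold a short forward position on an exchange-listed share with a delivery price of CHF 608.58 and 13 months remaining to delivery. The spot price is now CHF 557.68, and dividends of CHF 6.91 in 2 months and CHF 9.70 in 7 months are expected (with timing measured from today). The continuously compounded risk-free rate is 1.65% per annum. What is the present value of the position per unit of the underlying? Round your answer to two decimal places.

PV(remaining dividends) I = 6.91·e^(−0.0165·2/12) + 9.70·e^(−0.0165·7/12) = 16.4981
Current forward F = (S − I)·e^(rT) = (557.68 − 16.4981)·e^(0.0165·13/12) = 541.1819 × 1.018036 = 550.9427
Value (long) = (F − K)·e^(−rT) = (550.9427 − 608.58) × 0.982284 = -56.6162
Short position value = −(long value) = CHF 56.62

CHF 56.62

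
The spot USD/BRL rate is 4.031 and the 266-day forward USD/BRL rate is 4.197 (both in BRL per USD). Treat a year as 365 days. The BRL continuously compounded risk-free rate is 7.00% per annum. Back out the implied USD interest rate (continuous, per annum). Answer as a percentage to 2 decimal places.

1.46%

F = S·e^((r_BRL − r_USD)T) ⇒ r_USD = r_BRL − ln(F/S)/T
ln(4.197/4.031) = 0.040356; /(266/365) = 0.055376
r_USD = 0.0700 − 0.055376 = 0.014624
r_USD = 1.46%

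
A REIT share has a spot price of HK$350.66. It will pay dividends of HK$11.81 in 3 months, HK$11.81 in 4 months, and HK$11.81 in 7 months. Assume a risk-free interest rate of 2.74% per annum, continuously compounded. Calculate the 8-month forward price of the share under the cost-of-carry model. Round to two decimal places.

PV(dividends) I = 11.81·e^(−0.0274·3/12) + 11.81·e^(−0.0274·4/12) + 11.81·e^(−0.0274·7/12)
I = 11.7294 + 11.7026 + 11.6227 = 35.0547
F = (S − I)·e^(rT) = (350.66 − 35.0547) · e^(0.0274·8/12)
= 315.6053 · e^0.018267 = 315.6053 × 1.018435 = HK$321.42

HK$321.42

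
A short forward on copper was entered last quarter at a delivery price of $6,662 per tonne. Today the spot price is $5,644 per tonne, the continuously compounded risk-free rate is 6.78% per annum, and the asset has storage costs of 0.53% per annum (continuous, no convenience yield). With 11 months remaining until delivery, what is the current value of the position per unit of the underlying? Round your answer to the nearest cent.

Current fair forward for the remaining 11 months: F = S·e^((r + u)·T), (r + u) = 0.0678 + 0.0053 = 0.0731
F = 5644 · e^(0.0731 × 11/12) = 5644 × 1.06930439 = 6035.1540
Value of long forward = (F − K)·e^(−rT) = (6035.1540 − 6662) · e^(−0.0678·11/12)
= -626.8460 × 0.93974191 = -589.07
Short position value = −(long value) = $589.07

$589.07 per tonne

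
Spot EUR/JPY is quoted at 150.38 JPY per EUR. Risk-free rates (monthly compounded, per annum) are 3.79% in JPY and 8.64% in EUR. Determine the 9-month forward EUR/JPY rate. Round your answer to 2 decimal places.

145.04

By covered interest parity, F = S · (1+r_JPY/12)^(12T) / (1+r_EUR/12)^(12T)
= 150.38 × 1.028787 / 1.066698 = 150.38 × 0.964459
F = 145.04 JPY per EUR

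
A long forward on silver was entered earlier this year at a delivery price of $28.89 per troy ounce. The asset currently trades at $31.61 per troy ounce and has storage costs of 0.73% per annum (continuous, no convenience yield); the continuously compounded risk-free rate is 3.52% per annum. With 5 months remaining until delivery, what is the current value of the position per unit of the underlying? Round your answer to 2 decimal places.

$3.24 per troy ounce

Current fair forward for the remaining 5 months: F = S·e^((r + u)·T), (r + u) = 0.0352 + 0.0073 = 0.0425
F = 31.61 · e^(0.0425 × 5/12) = 31.61 × 1.017866 = 32.1747
Value of long forward = (F − K)·e^(−rT) = (32.1747 − 28.89) · e^(−0.0352·5/12)
= 3.2847 × 0.985440 = 3.24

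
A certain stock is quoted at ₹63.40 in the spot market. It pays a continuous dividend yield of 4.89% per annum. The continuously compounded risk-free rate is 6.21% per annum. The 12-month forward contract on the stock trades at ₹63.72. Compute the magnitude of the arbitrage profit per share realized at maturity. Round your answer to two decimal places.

Fair forward: F* = S·e^(carry·T), with carry = (r − q) = 0.0621 − 0.0489 = 0.0132
F* = 63.40 · e^(0.0132 × 12/12) = 63.40 · e^0.013200 = 63.40 × 1.013288 = ₹64.2425
Market ₹63.72 < fair ₹64.2425: forward underpriced → reverse cash-and-carry (short spot, go long the forward).
At maturity, profit = |F_mkt − F*| = |63.72 − 64.2425| = ₹0.52 per share

₹0.52 per share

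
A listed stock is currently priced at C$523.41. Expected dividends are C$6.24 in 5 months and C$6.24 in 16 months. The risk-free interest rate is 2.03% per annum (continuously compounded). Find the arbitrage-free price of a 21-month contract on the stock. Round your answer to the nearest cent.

PV(dividends) I = 6.24·e^(−0.0203·5/12) + 6.24·e^(−0.0203·16/12)
I = 6.1874 + 6.0734 = 12.2608
F = (S − I)·e^(rT) = (523.41 − 12.2608) · e^(0.0203·21/12)
= 511.1492 · e^0.035525 = 511.1492 × 1.036164 = C$529.63

C$529.63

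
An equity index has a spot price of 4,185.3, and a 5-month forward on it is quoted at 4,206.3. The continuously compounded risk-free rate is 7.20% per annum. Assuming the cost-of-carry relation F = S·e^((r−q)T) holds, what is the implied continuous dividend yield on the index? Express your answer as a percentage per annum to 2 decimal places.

6.00%

From F = S·e^((r−q)T): (r − q) = ln(F/S)/T
ln(4206.3/4185.3) = ln(1.005018) = 0.005005
(r − q) = 0.005005 / (5/12) = 0.012012
q = r − ln(F/S)/T = 0.0720 − 0.012012 = 0.059988
q = 6.00%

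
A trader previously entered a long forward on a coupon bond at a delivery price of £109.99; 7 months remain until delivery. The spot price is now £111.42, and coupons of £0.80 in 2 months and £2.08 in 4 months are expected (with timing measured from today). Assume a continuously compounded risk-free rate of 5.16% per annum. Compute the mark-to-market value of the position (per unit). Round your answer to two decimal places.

£1.85

PV(remaining coupons) I = 0.80·e^(−0.0516·2/12) + 2.08·e^(−0.0516·4/12) = 2.8377
Current forward F = (S − I)·e^(rT) = (111.42 − 2.8377)·e^(0.0516·7/12) = 108.5823 × 1.030558 = 111.9004
Value (long) = (F − K)·e^(−rT) = (111.9004 − 109.99) × 0.970348 = 1.8538
Value = £1.85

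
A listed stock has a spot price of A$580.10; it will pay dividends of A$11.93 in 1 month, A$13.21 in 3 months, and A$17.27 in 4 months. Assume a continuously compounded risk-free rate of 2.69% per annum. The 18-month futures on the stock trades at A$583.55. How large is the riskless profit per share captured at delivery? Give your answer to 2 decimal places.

A$23.44 per share

PV(dividends) I = 11.93·e^(−0.0269·1/12) + 13.21·e^(−0.0269·3/12) + 17.27·e^(−0.0269·4/12) = 42.1406
Fair futures F* = (S − I)·e^(rT) = (580.10 − 42.1406)·e^0.040350 = 537.9594 × 1.041175 = 560.1099
Market A$583.55 > fair 560.1099: forward overpriced → cash-and-carry (borrow at r, buy the stock and collect the dividends, short the forward).
Profit at T = |F_mkt − F*| = |583.55 − 560.1099| = A$23.44 per share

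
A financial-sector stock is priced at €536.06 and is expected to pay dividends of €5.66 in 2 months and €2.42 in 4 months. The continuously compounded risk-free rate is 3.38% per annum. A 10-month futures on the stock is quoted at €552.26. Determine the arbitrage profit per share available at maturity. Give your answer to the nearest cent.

PV(dividends) I = 5.66·e^(−0.0338·2/12) + 2.42·e^(−0.0338·4/12) = 8.0211
Fair futures F* = (S − I)·e^(rT) = (536.06 − 8.0211)·e^0.028167 = 528.0389 × 1.028567 = 543.1234
Market €552.26 > fair 543.1234: forward overpriced → cash-and-carry (borrow at r, buy the stock and collect the dividends, short the forward).
Profit at T = |F_mkt − F*| = |552.26 − 543.1234| = €9.14 per share

€9.14 per share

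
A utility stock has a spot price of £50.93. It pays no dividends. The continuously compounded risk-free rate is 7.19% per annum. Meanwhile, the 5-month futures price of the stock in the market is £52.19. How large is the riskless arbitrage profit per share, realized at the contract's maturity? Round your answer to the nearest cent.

Fair futures: F* = S·e^(carry·T), with carry = r = 0.0719
F* = 50.93 · e^(0.0719 × 5/12) = 50.93 · e^0.029958 = 50.93 × 1.030411 = £52.4788
Market £52.19 < fair £52.4788: forward underpriced → reverse cash-and-carry (short spot, go long the forward).
At maturity, profit = |F_mkt − F*| = |52.19 − 52.4788| = £0.29 per share

£0.29 per share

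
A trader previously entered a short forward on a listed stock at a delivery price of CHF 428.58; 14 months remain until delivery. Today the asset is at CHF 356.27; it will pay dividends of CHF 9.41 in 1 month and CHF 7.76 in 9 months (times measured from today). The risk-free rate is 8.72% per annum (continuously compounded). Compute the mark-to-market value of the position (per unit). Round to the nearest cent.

PV(remaining dividends) I = 9.41·e^(−0.0872·1/12) + 7.76·e^(−0.0872·9/12) = 16.6106
Current forward F = (S − I)·e^(rT) = (356.27 − 16.6106)·e^(0.0872·14/12) = 339.6594 × 1.107088 = 376.0328
Value (long) = (F − K)·e^(−rT) = (376.0328 − 428.58) × 0.903270 = -47.4643
Short position value = −(long value) = CHF 47.46

CHF 47.46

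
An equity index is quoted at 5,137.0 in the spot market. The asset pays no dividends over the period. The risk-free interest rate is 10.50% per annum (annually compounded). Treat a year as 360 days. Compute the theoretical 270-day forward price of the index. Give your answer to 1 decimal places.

5,536.4

F = S · (1+r)^T
= 5137.0 × 1.077759
F = 5,536.4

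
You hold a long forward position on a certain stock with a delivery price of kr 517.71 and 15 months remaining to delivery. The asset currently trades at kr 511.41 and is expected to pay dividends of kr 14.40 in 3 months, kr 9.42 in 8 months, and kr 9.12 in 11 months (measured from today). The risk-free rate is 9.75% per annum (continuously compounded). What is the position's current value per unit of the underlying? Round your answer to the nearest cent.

PV(remaining dividends) I = 14.40·e^(−0.0975·3/12) + 9.42·e^(−0.0975·8/12) + 9.12·e^(−0.0975·11/12) = 31.2207
Current forward F = (S − I)·e^(rT) = (511.41 − 31.2207)·e^(0.0975·15/12) = 480.1893 × 1.129613 = 542.4281
Value (long) = (F − K)·e^(−rT) = (542.4281 − 517.71) × 0.885259 = 21.8819
Value = kr 21.88

kr 21.88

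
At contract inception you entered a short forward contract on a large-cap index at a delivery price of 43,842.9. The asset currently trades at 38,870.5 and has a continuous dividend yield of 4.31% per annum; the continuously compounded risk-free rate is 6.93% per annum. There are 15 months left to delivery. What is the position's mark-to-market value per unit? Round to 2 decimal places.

3373.09

Current fair forward for the remaining 15 months: F = S·e^((r − q)·T), (r − q) = 0.0693 − 0.0431 = 0.0262
F = 38870.5 · e^(0.0262 × 15/12) = 38870.5 × 1.03329218 = 40164.5837
Value of long forward = (F − K)·e^(−rT) = (40164.5837 − 43842.9) · e^(−0.0693·15/12)
= -3678.3163 × 0.91702091 = -3373.09
Short position value = −(long value) = 3373.09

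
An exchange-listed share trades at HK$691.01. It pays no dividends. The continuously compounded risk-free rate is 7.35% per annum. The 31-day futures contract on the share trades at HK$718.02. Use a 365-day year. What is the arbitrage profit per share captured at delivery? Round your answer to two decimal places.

HK$22.68 per share

Fair futures: F* = S·e^(carry·T), with carry = r = 0.0735
F* = 691.01 · e^(0.0735 × 31/365) = 691.01 · e^0.006242 = 691.01 × 1.006262 = HK$695.3371
Market HK$718.02 > fair HK$695.3371: forward overpriced → cash-and-carry (buy spot, short the forward).
At maturity, profit = |F_mkt − F*| = |718.02 − 695.3371| = HK$22.68 per share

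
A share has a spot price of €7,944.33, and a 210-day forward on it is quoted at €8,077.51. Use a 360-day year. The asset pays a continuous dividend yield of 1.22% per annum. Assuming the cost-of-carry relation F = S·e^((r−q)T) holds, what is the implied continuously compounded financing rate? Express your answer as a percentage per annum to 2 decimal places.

From F = S·e^((r−q)T): (r − q) = ln(F/S)/T
ln(8077.51/7944.33) = ln(1.016764) = 0.016625
(r − q) = 0.016625 / (210/360) = 0.028500
r = ln(F/S)/T + q = 0.028500 + 0.0122 = 0.040700
r = 4.07%

4.07%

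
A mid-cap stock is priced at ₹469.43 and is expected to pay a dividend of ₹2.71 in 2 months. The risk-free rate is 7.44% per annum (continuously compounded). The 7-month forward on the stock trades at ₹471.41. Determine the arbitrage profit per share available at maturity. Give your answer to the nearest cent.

₹16.05 per share

PV(dividends) I = 2.71·e^(−0.0744·2/12) = 2.6766
Fair forward F* = (S − I)·e^(rT) = (469.43 − 2.6766)·e^0.043400 = 466.7534 × 1.044356 = 487.4567
Market ₹471.41 < fair 487.4567: forward underpriced → reverse cash-and-carry (short the stock, invest proceeds at r, pay the dividends, go long the forward).
Profit at T = |F_mkt − F*| = |471.41 − 487.4567| = ₹16.05 per share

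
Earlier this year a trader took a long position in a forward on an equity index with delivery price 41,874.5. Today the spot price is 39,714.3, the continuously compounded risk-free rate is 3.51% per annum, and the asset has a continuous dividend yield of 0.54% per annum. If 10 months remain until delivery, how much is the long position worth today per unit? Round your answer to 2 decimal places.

-1131.42

Current fair forward for the remaining 10 months: F = S·e^((r − q)·T), (r − q) = 0.0351 − 0.0054 = 0.0297
F = 39714.3 · e^(0.0297 × 10/12) = 39714.3 × 1.02505882 = 40709.4935
Value of long forward = (F − K)·e^(−rT) = (40709.4935 − 41874.5) · e^(−0.0351·10/12)
= -1165.0065 × 0.97117364 = -1131.42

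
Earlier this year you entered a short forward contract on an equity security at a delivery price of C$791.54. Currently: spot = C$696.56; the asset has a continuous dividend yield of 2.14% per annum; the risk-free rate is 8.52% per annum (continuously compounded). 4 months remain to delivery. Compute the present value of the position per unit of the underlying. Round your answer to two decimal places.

Current fair forward for the remaining 4 months: F = S·e^((r − q)·T), (r − q) = 0.0852 − 0.0214 = 0.0638
F = 696.56 · e^(0.0638 × 4/12) = 696.56 × 1.021494 = 711.5319
Value of long forward = (F − K)·e^(−rT) = (711.5319 − 791.54) · e^(−0.0852·4/12)
= -80.0081 × 0.971999 = -77.77
Short position value = −(long value) = C$77.77

C$77.77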